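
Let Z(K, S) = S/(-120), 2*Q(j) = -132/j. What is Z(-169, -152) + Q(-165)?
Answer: 5/3 ≈ 1.6667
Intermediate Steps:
Q(j) = -66/j (Q(j) = (-132/j)/2 = -66/j)
Z(K, S) = -S/120 (Z(K, S) = S*(-1/120) = -S/120)
Z(-169, -152) + Q(-165) = -1/120*(-152) - 66/(-165) = 19/15 - 66*(-1/165) = 19/15 + 2/5 = 5/3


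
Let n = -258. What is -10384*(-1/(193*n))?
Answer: -5192/24897 ≈ -0.20854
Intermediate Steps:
-10384*(-1/(193*n)) = -10384/((-258*(-193))) = -10384/49794 = -10384*1/49794 = -5192/24897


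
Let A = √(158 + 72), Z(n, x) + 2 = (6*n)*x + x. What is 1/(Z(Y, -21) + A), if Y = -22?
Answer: 2749/7556771 - √230/7556771 ≈ 0.00036177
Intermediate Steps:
Z(n, x) = -2 + x + 6*n*x (Z(n, x) = -2 + ((6*n)*x + x) = -2 + (6*n*x + x) = -2 + (x + 6*n*x) = -2 + x + 6*n*x)
A = √230 ≈ 15.166
1/(Z(Y, -21) + A) = 1/((-2 - 21 + 6*(-22)*(-21)) + √230) = 1/((-2 - 21 + 2772) + √230) = 1/(2749 + √230)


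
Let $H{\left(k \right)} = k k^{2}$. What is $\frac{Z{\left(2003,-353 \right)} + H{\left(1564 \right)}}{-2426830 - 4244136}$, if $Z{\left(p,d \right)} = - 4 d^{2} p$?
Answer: $- \frac{1413663418}{3335483} \approx -423.83$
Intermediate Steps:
$Z{\left(p,d \right)} = - 4 p d^{2}$
$H{\left(k \right)} = k^{3}$
$\frac{Z{\left(2003,-353 \right)} + H{\left(1564 \right)}}{-2426830 - 4244136} = \frac{\left(-4\right) 2003 \left(-353\right)^{2} + 1564^{3}}{-2426830 - 4244136} = \frac{\left(-4\right) 2003 \cdot 124609 + 3825694144}{-6670966} = \left(-998367308 + 3825694144\right) \left(- \frac{1}{6670966}\right) = 2827326836 \left(- \frac{1}{6670966}\right) = - \frac{1413663418}{3335483}$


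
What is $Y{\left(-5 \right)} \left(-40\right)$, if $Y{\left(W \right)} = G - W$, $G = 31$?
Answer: $-1440$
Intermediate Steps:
$Y{\left(W \right)} = 31 - W$
$Y{\left(-5 \right)} \left(-40\right) = \left(31 - -5\right) \left(-40\right) = \left(31 + 5\right) \left(-40\right) = 36 \left(-40\right) = -1440$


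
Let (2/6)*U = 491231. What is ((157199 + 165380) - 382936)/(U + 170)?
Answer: -60357/1473863 ≈ -0.040952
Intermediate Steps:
U = 1473693 (U = 3*491231 = 1473693)
((157199 + 165380) - 382936)/(U + 170) = ((157199 + 165380) - 382936)/(1473693 + 170) = (322579 - 382936)/1473863 = -60357*1/1473863 = -60357/1473863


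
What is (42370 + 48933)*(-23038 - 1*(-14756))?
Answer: -756171446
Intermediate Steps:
(42370 + 48933)*(-23038 - 1*(-14756)) = 91303*(-23038 + 14756) = 91303*(-8282) = -756171446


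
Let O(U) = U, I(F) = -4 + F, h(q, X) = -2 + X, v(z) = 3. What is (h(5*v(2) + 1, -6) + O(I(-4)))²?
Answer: 256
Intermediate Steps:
(h(5*v(2) + 1, -6) + O(I(-4)))² = ((-2 - 6) + (-4 - 4))² = (-8 - 8)² = (-16)² = 256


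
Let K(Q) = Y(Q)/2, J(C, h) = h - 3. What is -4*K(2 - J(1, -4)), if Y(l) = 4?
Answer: -8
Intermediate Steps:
J(C, h) = -3 + h
K(Q) = 2 (K(Q) = 4/2 = 4*(1/2) = 2)
-4*K(2 - J(1, -4)) = -4*2 = -8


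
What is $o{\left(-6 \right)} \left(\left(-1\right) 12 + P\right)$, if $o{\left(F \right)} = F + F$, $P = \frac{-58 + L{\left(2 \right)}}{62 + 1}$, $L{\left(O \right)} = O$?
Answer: $\frac{464}{3} \approx 154.67$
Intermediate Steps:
$P = - \frac{8}{9}$ ($P = \frac{-58 + 2}{62 + 1} = - \frac{56}{63} = \left(-56\right) \frac{1}{63} = - \frac{8}{9} \approx -0.88889$)
$o{\left(F \right)} = 2 F$
$o{\left(-6 \right)} \left(\left(-1\right) 12 + P\right) = 2 \left(-6\right) \left(\left(-1\right) 12 - \frac{8}{9}\right) = - 12 \left(-12 - \frac{8}{9}\right) = \left(-12\right) \left(- \frac{116}{9}\right) = \frac{464}{3}$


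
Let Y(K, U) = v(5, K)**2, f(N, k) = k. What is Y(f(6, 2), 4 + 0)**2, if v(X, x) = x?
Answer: 16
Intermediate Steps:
Y(K, U) = K**2
Y(f(6, 2), 4 + 0)**2 = (2**2)**2 = 4**2 = 16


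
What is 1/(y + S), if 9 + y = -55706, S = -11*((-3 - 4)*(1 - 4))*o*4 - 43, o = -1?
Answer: -1/54834 ≈ -1.8237e-5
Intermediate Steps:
S = 881 (S = -11*((-3 - 4)*(1 - 4))*(-1)*4 - 43 = -11*-7*(-3)*(-1)*4 - 43 = -11*21*(-1)*4 - 43 = -(-231)*4 - 43 = -11*(-84) - 43 = 924 - 43 = 881)
y = -55715 (y = -9 - 55706 = -55715)
1/(y + S) = 1/(-55715 + 881) = 1/(-54834) = -1/54834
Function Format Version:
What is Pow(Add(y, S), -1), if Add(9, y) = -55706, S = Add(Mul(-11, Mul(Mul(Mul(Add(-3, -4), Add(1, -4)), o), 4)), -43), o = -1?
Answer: Rational(-1, 54834) ≈ -1.8237e-5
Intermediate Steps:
S = 881 (S = Add(Mul(-11, Mul(Mul(Mul(Add(-3, -4), Add(1, -4)), -1), 4)), -43) = Add(Mul(-11, Mul(Mul(Mul(-7, -3), -1), 4)), -43) = Add(Mul(-11, Mul(Mul(21, -1), 4)), -43) = Add(Mul(-11, Mul(-21, 4)), -43) = Add(Mul(-11, -84), -43) = Add(924, -43) = 881)
y = -55715 (y = Add(-9, -55706) = -55715)
Pow(Add(y, S), -1) = Pow(Add(-55715, 881), -1) = Pow(-54834, -1) = Rational(-1, 54834)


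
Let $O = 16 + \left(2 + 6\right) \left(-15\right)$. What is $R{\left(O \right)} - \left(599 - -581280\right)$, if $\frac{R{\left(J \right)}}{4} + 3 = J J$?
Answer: $-538627$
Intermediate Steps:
$O = -104$ ($O = 16 + 8 \left(-15\right) = 16 - 120 = -104$)
$R{\left(J \right)} = -12 + 4 J^{2}$ ($R{\left(J \right)} = -12 + 4 J J = -12 + 4 J^{2}$)
$R{\left(O \right)} - \left(599 - -581280\right) = \left(-12 + 4 \left(-104\right)^{2}\right) - \left(599 - -581280\right) = \left(-12 + 4 \cdot 10816\right) - \left(599 + 581280\right) = \left(-12 + 43264\right) - 581879 = 43252 - 581879 = -538627$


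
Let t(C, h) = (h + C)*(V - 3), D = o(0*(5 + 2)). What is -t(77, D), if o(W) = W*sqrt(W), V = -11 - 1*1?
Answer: 1155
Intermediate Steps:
V = -12 (V = -11 - 1 = -12)
o(W) = W**(3/2)
D = 0 (D = (0*(5 + 2))**(3/2) = (0*7)**(3/2) = 0**(3/2) = 0)
t(C, h) = -15*C - 15*h (t(C, h) = (h + C)*(-12 - 3) = (C + h)*(-15) = -15*C - 15*h)
-t(77, D) = -(-15*77 - 15*0) = -(-1155 + 0) = -1*(-1155) = 1155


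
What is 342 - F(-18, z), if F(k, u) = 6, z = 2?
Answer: 336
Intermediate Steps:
342 - F(-18, z) = 342 - 1*6 = 342 - 6 = 336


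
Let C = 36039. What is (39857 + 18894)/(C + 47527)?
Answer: 8393/11938 ≈ 0.70305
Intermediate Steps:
(39857 + 18894)/(C + 47527) = (39857 + 18894)/(36039 + 47527) = 58751/83566 = 58751*(1/83566) = 8393/11938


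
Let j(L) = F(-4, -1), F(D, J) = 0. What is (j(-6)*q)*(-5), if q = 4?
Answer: 0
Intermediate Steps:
j(L) = 0
(j(-6)*q)*(-5) = (0*4)*(-5) = 0*(-5) = 0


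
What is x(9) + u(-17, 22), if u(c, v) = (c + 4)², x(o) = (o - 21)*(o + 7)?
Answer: -23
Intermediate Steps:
x(o) = (-21 + o)*(7 + o)
u(c, v) = (4 + c)²
x(9) + u(-17, 22) = (-147 + 9² - 14*9) + (4 - 17)² = (-147 + 81 - 126) + (-13)² = -192 + 169 = -23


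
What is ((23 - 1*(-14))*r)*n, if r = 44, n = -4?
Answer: -6512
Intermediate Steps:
((23 - 1*(-14))*r)*n = ((23 - 1*(-14))*44)*(-4) = ((23 + 14)*44)*(-4) = (37*44)*(-4) = 1628*(-4) = -6512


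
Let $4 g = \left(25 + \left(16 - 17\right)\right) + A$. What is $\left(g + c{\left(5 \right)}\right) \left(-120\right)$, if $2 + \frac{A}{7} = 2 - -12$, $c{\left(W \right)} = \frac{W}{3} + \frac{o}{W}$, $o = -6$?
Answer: $-3296$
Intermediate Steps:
$c{\left(W \right)} = - \frac{6}{W} + \frac{W}{3}$ ($c{\left(W \right)} = \frac{W}{3} - \frac{6}{W} = - \frac{6}{W} + \frac{W}{3}$)
$A = 84$ ($A = -14 + 7 \left(2 - -12\right) = -14 + 7 \left(2 + 12\right) = -14 + 7 \cdot 14 = -14 + 98 = 84$)
$g = 27$ ($g = \frac{\left(25 + \left(16 - 17\right)\right) + 84}{4} = \frac{\left(25 - 1\right) + 84}{4} = \frac{24 + 84}{4} = \frac{1}{4} \cdot 108 = 27$)
$\left(g + c{\left(5 \right)}\right) \left(-120\right) = \left(27 + \left(- \frac{6}{5} + \frac{1}{3} \cdot 5\right)\right) \left(-120\right) = \left(27 + \left(\left(-6\right) \frac{1}{5} + \frac{5}{3}\right)\right) \left(-120\right) = \left(27 + \left(- \frac{6}{5} + \frac{5}{3}\right)\right) \left(-120\right) = \left(27 + \frac{7}{15}\right) \left(-120\right) = \frac{412}{15} \left(-120\right) = -3296$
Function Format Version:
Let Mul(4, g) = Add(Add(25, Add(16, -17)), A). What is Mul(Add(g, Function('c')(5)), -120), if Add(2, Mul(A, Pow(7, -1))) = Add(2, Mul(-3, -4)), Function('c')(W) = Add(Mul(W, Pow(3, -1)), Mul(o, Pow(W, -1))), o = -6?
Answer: -3296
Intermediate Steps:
Function('c')(W) = Add(Mul(-6, Pow(W, -1)), Mul(Rational(1, 3), W)) (Function('c')(W) = Add(Mul(W, Pow(3, -1)), Mul(-6, Pow(W, -1))) = Add(Mul(W, Rational(1, 3)), Mul(-6, Pow(W, -1))) = Add(Mul(Rational(1, 3), W), Mul(-6, Pow(W, -1))) = Add(Mul(-6, Pow(W, -1)), Mul(Rational(1, 3), W)))
A = 84 (A = Add(-14, Mul(7, Add(2, Mul(-3, -4)))) = Add(-14, Mul(7, Add(2, 12))) = Add(-14, Mul(7, 14)) = Add(-14, 98) = 84)
g = 27 (g = Mul(Rational(1, 4), Add(Add(25, Add(16, -17)), 84)) = Mul(Rational(1, 4), Add(Add(25, -1), 84)) = Mul(Rational(1, 4), Add(24, 84)) = Mul(Rational(1, 4), 108) = 27)
Mul(Add(g, Function('c')(5)), -120) = Mul(Add(27, Add(Mul(-6, Pow(5, -1)), Mul(Rational(1, 3), 5))), -120) = Mul(Add(27, Add(Mul(-6, Rational(1, 5)), Rational(5, 3))), -120) = Mul(Add(27, Add(Rational(-6, 5), Rational(5, 3))), -120) = Mul(Add(27, Rational(7, 15)), -120) = Mul(Rational(412, 15), -120) = -3296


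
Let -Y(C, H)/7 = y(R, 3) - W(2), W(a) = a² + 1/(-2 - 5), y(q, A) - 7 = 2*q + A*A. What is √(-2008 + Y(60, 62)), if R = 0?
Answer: I*√2093 ≈ 45.749*I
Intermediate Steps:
y(q, A) = 7 + A² + 2*q (y(q, A) = 7 + (2*q + A*A) = 7 + (2*q + A²) = 7 + (A² + 2*q) = 7 + A² + 2*q)
W(a) = -⅐ + a² (W(a) = a² + 1/(-7) = a² - ⅐ = -⅐ + a²)
Y(C, H) = -85 (Y(C, H) = -7*((7 + 3² + 2*0) - (-⅐ + 2²)) = -7*((7 + 9 + 0) - (-⅐ + 4)) = -7*(16 - 1*27/7) = -7*(16 - 27/7) = -7*85/7 = -85)
√(-2008 + Y(60, 62)) = √(-2008 - 85) = √(-2093) = I*√2093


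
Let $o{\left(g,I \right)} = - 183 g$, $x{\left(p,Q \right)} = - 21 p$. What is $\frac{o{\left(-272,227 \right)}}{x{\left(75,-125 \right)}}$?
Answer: $- \frac{16592}{525} \approx -31.604$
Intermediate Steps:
$\frac{o{\left(-272,227 \right)}}{x{\left(75,-125 \right)}} = \frac{\left(-183\right) \left(-272\right)}{\left(-21\right) 75} = \frac{49776}{-1575} = 49776 \left(- \frac{1}{1575}\right) = - \frac{16592}{525}$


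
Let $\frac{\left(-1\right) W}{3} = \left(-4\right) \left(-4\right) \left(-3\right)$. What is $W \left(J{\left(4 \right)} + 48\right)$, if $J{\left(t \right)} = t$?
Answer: $7488$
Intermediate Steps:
$W = 144$ ($W = - 3 \left(-4\right) \left(-4\right) \left(-3\right) = - 3 \cdot 16 \left(-3\right) = \left(-3\right) \left(-48\right) = 144$)
$W \left(J{\left(4 \right)} + 48\right) = 144 \left(4 + 48\right) = 144 \cdot 52 = 7488$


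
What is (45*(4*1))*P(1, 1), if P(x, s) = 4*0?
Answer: 0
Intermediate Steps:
P(x, s) = 0
(45*(4*1))*P(1, 1) = (45*(4*1))*0 = (45*4)*0 = 180*0 = 0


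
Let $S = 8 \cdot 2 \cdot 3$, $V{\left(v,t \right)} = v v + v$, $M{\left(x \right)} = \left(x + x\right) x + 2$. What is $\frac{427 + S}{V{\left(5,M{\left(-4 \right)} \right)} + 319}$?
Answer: $\frac{475}{349} \approx 1.361$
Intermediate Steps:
$M{\left(x \right)} = 2 + 2 x^{2}$ ($M{\left(x \right)} = 2 x x + 2 = 2 x^{2} + 2 = 2 + 2 x^{2}$)
$V{\left(v,t \right)} = v + v^{2}$ ($V{\left(v,t \right)} = v^{2} + v = v + v^{2}$)
$S = 48$ ($S = 16 \cdot 3 = 48$)
$\frac{427 + S}{V{\left(5,M{\left(-4 \right)} \right)} + 319} = \frac{427 + 48}{5 \left(1 + 5\right) + 319} = \frac{475}{5 \cdot 6 + 319} = \frac{475}{30 + 319} = \frac{475}{349}$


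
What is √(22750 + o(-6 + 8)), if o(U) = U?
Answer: 12*√158 ≈ 150.84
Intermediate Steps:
√(22750 + o(-6 + 8)) = √(22750 + (-6 + 8)) = √(22750 + 2) = √22752 = 12*√158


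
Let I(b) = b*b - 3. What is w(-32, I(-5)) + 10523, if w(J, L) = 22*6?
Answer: 10655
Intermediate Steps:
I(b) = -3 + b² (I(b) = b² - 3 = -3 + b²)
w(J, L) = 132
w(-32, I(-5)) + 10523 = 132 + 10523 = 10655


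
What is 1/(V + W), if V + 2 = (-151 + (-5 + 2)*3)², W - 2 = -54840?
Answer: -1/29240 ≈ -3.4200e-5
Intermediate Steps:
W = -54838 (W = 2 - 54840 = -54838)
V = 25598 (V = -2 + (-151 + (-5 + 2)*3)² = -2 + (-151 - 3*3)² = -2 + (-151 - 9)² = -2 + (-160)² = -2 + 25600 = 25598)
1/(V + W) = 1/(25598 - 54838) = 1/(-29240) = -1/29240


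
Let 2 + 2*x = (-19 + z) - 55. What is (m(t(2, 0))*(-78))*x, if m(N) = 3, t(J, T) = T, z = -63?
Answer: 16263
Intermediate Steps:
x = -139/2 (x = -1 + ((-19 - 63) - 55)/2 = -1 + (-82 - 55)/2 = -1 + (1/2)*(-137) = -1 - 137/2 = -139/2 ≈ -69.500)
(m(t(2, 0))*(-78))*x = (3*(-78))*(-139/2) = -234*(-139/2) = 16263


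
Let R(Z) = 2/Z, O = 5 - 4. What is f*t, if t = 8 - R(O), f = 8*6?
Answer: 288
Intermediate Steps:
O = 1
f = 48
t = 6 (t = 8 - 2/1 = 8 - 2 = 6)
f*t = 48*6 = 288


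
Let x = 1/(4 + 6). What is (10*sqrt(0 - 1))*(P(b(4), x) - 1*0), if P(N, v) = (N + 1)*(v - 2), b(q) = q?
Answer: -95*I ≈ -95.0*I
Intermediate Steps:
x = 1/10 ≈ 0.10000
P(N, v) = (1 + N)*(-2 + v)
(10*sqrt(0 - 1))*(P(b(4), x) - 1*0) = (10*sqrt(0 - 1))*((-2 + 1/10 - 2*4 + 4*(1/10)) - 1*0) = (10*sqrt(-1))*((-2 + 1/10 - 8 + 2/5) + 0) = (10*I)*(-19/2 + 0) = (10*I)*(-19/2) = -95*I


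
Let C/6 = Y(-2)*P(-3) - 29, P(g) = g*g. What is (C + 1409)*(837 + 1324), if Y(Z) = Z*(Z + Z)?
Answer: 3602387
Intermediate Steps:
Y(Z) = 2*Z**2 (Y(Z) = Z*(2*Z) = 2*Z**2)
P(g) = g**2
C = 258 (C = 6*((2*(-2)**2)*(-3)**2 - 29) = 6*((2*4)*9 - 29) = 6*(8*9 - 29) = 6*(72 - 29) = 6*43 = 258)
(C + 1409)*(837 + 1324) = (258 + 1409)*(837 + 1324) = 1667*2161 = 3602387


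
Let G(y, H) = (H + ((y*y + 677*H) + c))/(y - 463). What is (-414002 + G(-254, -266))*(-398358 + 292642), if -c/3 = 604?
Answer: 31368240751640/717 ≈ 4.3749e+10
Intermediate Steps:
c = -1812 (c = -3*604 = -1812)
G(y, H) = (-1812 + y² + 678*H)/(-463 + y) (G(y, H) = (H + ((y*y + 677*H) - 1812))/(y - 463) = (H + ((y² + 677*H) - 1812))/(-463 + y) = (H + (-1812 + y² + 677*H))/(-463 + y) = (-1812 + y² + 678*H)/(-463 + y))
(-414002 + G(-254, -266))*(-398358 + 292642) = (-414002 + (-1812 + (-254)² + 678*(-266))/(-463 - 254))*(-398358 + 292642) = (-414002 + (-1812 + 64516 - 180348)/(-717))*(-105716) = (-414002 - 1/717*(-117644))*(-105716) = (-414002 + 117644/717)*(-105716) = -296721790/717*(-105716) = 31368240751640/717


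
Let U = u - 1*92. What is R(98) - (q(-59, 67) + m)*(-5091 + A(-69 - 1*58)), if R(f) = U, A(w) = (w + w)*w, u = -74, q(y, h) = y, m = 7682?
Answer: -207094207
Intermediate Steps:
A(w) = 2*w**2 (A(w) = (2*w)*w = 2*w**2)
U = -166 (U = -74 - 1*92 = -74 - 92 = -166)
R(f) = -166
R(98) - (q(-59, 67) + m)*(-5091 + A(-69 - 1*58)) = -166 - (-59 + 7682)*(-5091 + 2*(-69 - 1*58)**2) = -166 - 7623*(-5091 + 2*(-69 - 58)**2) = -166 - 7623*(-5091 + 2*(-127)**2) = -166 - 7623*(-5091 + 2*16129) = -166 - 7623*(-5091 + 32258) = -166 - 7623*27167 = -166 - 1*207094041 = -166 - 207094041 = -207094207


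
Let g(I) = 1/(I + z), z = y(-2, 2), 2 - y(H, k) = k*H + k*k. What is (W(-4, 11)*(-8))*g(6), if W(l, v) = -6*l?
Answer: -24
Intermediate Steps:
y(H, k) = 2 - k**2 - H*k (y(H, k) = 2 - (k*H + k*k) = 2 - (H*k + k**2) = 2 - (k**2 + H*k) = 2 + (-k**2 - H*k) = 2 - k**2 - H*k)
z = 2 (z = 2 - 1*2**2 - 1*(-2)*2 = 2 - 1*4 + 4 = 2 - 4 + 4 = 2)
g(I) = 1/(2 + I) (g(I) = 1/(I + 2) = 1/(2 + I))
(W(-4, 11)*(-8))*g(6) = (-6*(-4)*(-8))/(2 + 6) = (24*(-8))/8 = -192*1/8 = -24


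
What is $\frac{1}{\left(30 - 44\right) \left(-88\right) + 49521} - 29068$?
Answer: $- \frac{1475288203}{50753} \approx -29068.0$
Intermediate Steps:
$\frac{1}{\left(30 - 44\right) \left(-88\right) + 49521} - 29068 = \frac{1}{\left(-14\right) \left(-88\right) + 49521} - 29068 = \frac{1}{1232 + 49521} - 29068 = \frac{1}{50753} - 29068 = - \frac{1475288203}{50753}$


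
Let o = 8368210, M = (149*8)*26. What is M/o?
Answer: 15496/4184105 ≈ 0.0037035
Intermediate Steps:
M = 30992 (M = 1192*26 = 30992)
M/o = 30992/8368210 = 30992*(1/8368210) = 15496/4184105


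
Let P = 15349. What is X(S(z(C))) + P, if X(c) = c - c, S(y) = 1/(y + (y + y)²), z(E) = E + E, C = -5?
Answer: 15349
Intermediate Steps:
z(E) = 2*E
S(y) = 1/(y + 4*y²) (S(y) = 1/(y + (2*y)²) = 1/(y + 4*y²))
X(c) = 0
X(S(z(C))) + P = 0 + 15349 = 15349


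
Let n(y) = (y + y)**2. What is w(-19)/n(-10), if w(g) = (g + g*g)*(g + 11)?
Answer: -171/25 ≈ -6.8400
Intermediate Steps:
n(y) = 4*y**2 (n(y) = (2*y)**2 = 4*y**2)
w(g) = (11 + g)*(g + g**2) (w(g) = (g + g**2)*(11 + g) = (11 + g)*(g + g**2))
w(-19)/n(-10) = (-19*(11 + (-19)**2 + 12*(-19)))/((4*(-10)**2)) = (-19*(11 + 361 - 228))/((4*100)) = -19*144/400 = -2736*1/400 = -171/25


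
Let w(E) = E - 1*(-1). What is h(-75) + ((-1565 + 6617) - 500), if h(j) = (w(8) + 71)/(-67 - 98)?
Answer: 150200/33 ≈ 4551.5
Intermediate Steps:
w(E) = 1 + E (w(E) = E + 1 = 1 + E)
h(j) = -16/33 (h(j) = ((1 + 8) + 71)/(-67 - 98) = (9 + 71)/(-165) = 80*(-1/165) = -16/33)
h(-75) + ((-1565 + 6617) - 500) = -16/33 + ((-1565 + 6617) - 500) = -16/33 + (5052 - 500) = -16/33 + 4552 = 150200/33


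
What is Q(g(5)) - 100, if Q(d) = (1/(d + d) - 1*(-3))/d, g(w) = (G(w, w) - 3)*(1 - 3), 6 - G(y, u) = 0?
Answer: -7235/72 ≈ -100.49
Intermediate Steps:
G(y, u) = 6 (G(y, u) = 6 - 1*0 = 6 + 0 = 6)
g(w) = -6 (g(w) = (6 - 3)*(1 - 3) = 3*(-2) = -6)
Q(d) = (3 + 1/(2*d))/d (Q(d) = (1/(2*d) + 3)/d = (3 + 1/(2*d))/d)
Q(g(5)) - 100 = (½)*(1 + 6*(-6))/(-6)² - 100 = (½)*(1/36)*(1 - 36) - 100 = (½)*(1/36)*(-35) - 100 = -35/72 - 100 = -7235/72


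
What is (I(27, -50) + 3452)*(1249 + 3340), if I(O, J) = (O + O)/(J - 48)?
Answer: 776096269/49 ≈ 1.5839e+7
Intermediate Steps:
I(O, J) = 2*O/(-48 + J) (I(O, J) = (2*O)/(-48 + J) = 2*O/(-48 + J))
(I(27, -50) + 3452)*(1249 + 3340) = (2*27/(-48 - 50) + 3452)*(1249 + 3340) = (2*27/(-98) + 3452)*4589 = (2*27*(-1/98) + 3452)*4589 = (-27/49 + 3452)*4589 = (169121/49)*4589 = 776096269/49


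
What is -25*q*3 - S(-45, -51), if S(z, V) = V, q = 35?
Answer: -2574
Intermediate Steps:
-25*q*3 - S(-45, -51) = -25*35*3 - 1*(-51) = -875*3 + 51 = -2625 + 51 = -2574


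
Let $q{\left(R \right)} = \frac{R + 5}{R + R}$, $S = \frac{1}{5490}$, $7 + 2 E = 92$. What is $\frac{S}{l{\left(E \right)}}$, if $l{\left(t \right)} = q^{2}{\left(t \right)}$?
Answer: $\frac{578}{990945} \approx 0.00058328$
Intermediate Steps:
$E = \frac{85}{2}$ ($E = - \frac{7}{2} + \frac{1}{2} \cdot 92 = - \frac{7}{2} + 46 = \frac{85}{2} \approx 42.5$)
$S = \frac{1}{5490} \approx 0.00018215$
$q{\left(R \right)} = \frac{5 + R}{2 R}$
$l{\left(t \right)} = \frac{\left(5 + t\right)^{2}}{4 t^{2}}$ ($l{\left(t \right)} = \left(\frac{5 + t}{2 t}\right)^{2} = \frac{\left(5 + t\right)^{2}}{4 t^{2}}$)
$\frac{S}{l{\left(E \right)}} = \frac{1}{5490 \frac{\left(5 + \frac{85}{2}\right)^{2}}{4 \cdot \frac{7225}{4}}} = \frac{1}{5490 \cdot \frac{1}{4} \cdot \frac{4}{7225} \left(\frac{95}{2}\right)^{2}} = \frac{1}{5490 \cdot \frac{1}{4} \cdot \frac{4}{7225} \cdot \frac{9025}{4}} = \frac{1}{5490 \cdot \frac{361}{1156}} = \frac{1}{5490} \cdot \frac{1156}{361} = \frac{578}{990945}$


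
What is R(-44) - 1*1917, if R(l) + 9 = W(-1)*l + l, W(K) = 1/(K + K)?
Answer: -1948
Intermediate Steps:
W(K) = 1/(2*K)
R(l) = -9 + l/2 (R(l) = -9 + (((½)/(-1))*l + l) = -9 + (((½)*(-1))*l + l) = -9 + (-l/2 + l) = -9 + l/2)
R(-44) - 1*1917 = (-9 + (½)*(-44)) - 1*1917 = (-9 - 22) - 1917 = -31 - 1917 = -1948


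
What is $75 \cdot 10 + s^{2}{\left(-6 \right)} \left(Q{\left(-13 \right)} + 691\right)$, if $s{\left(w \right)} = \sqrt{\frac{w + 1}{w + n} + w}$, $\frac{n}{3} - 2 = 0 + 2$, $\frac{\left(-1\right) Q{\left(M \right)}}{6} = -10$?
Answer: $- \frac{26291}{6} \approx -4381.8$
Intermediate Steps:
$Q{\left(M \right)} = 60$ ($Q{\left(M \right)} = \left(-6\right) \left(-10\right) = 60$)
$n = 12$ ($n = 6 + 3 \left(0 + 2\right) = 6 + 3 \cdot 2 = 6 + 6 = 12$)
$s{\left(w \right)} = \sqrt{w + \frac{1 + w}{12 + w}}$ ($s{\left(w \right)} = \sqrt{\frac{w + 1}{w + 12} + w} = \sqrt{\frac{1 + w}{12 + w} + w} = \sqrt{w + \frac{1 + w}{12 + w}}$)
$75 \cdot 10 + s^{2}{\left(-6 \right)} \left(Q{\left(-13 \right)} + 691\right) = 75 \cdot 10 + \left(\sqrt{\frac{1 - 6 - 6 \left(12 - 6\right)}{12 - 6}}\right)^{2} \left(60 + 691\right) = 750 + \left(\sqrt{\frac{1 - 6 - 36}{6}}\right)^{2} \cdot 751 = 750 + \left(\sqrt{\frac{1}{6} \left(-41\right)}\right)^{2} \cdot 751 = 750 + \left(\sqrt{- \frac{41}{6}}\right)^{2} \cdot 751 = 750 + \left(\frac{i \sqrt{246}}{6}\right)^{2} \cdot 751 = 750 - \frac{30791}{6} = - \frac{26291}{6}$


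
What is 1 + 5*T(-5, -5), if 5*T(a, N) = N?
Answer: -4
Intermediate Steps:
T(a, N) = N/5
1 + 5*T(-5, -5) = 1 + 5*((⅕)*(-5)) = 1 + 5*(-1) = 1 - 5 = -4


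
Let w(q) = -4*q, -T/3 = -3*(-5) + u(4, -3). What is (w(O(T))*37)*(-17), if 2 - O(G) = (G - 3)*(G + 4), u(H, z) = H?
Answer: -7995848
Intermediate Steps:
T = -57 (T = -3*(-3*(-5) + 4) = -3*(15 + 4) = -3*19 = -57)
O(G) = 2 - (-3 + G)*(4 + G) (O(G) = 2 - (G - 3)*(G + 4) = 2 - (-3 + G)*(4 + G))
(w(O(T))*37)*(-17) = (-4*(14 - 1*(-57) - 1*(-57)²)*37)*(-17) = (-4*(14 + 57 - 1*3249)*37)*(-17) = (-4*(14 + 57 - 3249)*37)*(-17) = (-4*(-3178)*37)*(-17) = (12712*37)*(-17) = 470344*(-17) = -7995848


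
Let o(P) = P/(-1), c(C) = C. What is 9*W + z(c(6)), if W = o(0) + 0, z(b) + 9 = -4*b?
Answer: -33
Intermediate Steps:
o(P) = -P (o(P) = P*(-1) = -P)
z(b) = -9 - 4*b
W = 0 (W = -1*0 + 0 = 0 + 0 = 0)
9*W + z(c(6)) = 9*0 + (-9 - 4*6) = 0 + (-9 - 24) = 0 - 33 = -33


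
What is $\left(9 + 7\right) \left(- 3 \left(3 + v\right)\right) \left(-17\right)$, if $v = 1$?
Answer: $3264$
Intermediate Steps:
$\left(9 + 7\right) \left(- 3 \left(3 + v\right)\right) \left(-17\right) = \left(9 + 7\right) \left(- 3 \left(3 + 1\right)\right) \left(-17\right) = 16 \left(\left(-3\right) 4\right) \left(-17\right) = 16 \left(-12\right) \left(-17\right) = \left(-192\right) \left(-17\right) = 3264$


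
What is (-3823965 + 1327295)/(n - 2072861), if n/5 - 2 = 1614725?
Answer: -1248335/3000387 ≈ -0.41606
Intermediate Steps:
n = 8073635 (n = 10 + 5*1614725 = 10 + 8073625 = 8073635)
(-3823965 + 1327295)/(n - 2072861) = (-3823965 + 1327295)/(8073635 - 2072861) = -2496670/6000774 = -2496670*1/6000774 = -1248335/3000387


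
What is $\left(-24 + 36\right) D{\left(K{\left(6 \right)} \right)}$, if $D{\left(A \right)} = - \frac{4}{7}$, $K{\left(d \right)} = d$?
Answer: $- \frac{48}{7} \approx -6.8571$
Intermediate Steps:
$D{\left(A \right)} = - \frac{4}{7}$ ($D{\left(A \right)} = \left(-4\right) \frac{1}{7} = - \frac{4}{7}$)
$\left(-24 + 36\right) D{\left(K{\left(6 \right)} \right)} = \left(-24 + 36\right) \left(- \frac{4}{7}\right) = 12 \left(- \frac{4}{7}\right) = - \frac{48}{7}$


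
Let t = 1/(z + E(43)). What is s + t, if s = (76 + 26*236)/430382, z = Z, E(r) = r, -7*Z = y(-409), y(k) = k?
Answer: 3711597/152785610 ≈ 0.024293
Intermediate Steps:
Z = 409/7 (Z = -1/7*(-409) = 409/7 ≈ 58.429)
z = 409/7 ≈ 58.429
t = 7/710 (t = 1/(409/7 + 43) = 1/(710/7) = 7/710 ≈ 0.0098592)
s = 3106/215191 (s = (76 + 6136)*(1/430382) = 6212*(1/430382) = 3106/215191 ≈ 0.014434)
s + t = 3106/215191 + 7/710 = 3711597/152785610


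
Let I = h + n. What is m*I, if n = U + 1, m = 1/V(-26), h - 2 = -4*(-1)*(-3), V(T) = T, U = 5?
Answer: 2/13 ≈ 0.15385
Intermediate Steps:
h = -10 (h = 2 - 4*(-1)*(-3) = 2 + 4*(-3) = 2 - 12 = -10)
m = -1/26 (m = 1/(-26) = -1/26 ≈ -0.038462)
n = 6 (n = 5 + 1 = 6)
I = -4 (I = -10 + 6 = -4)
m*I = -1/26*(-4) = 2/13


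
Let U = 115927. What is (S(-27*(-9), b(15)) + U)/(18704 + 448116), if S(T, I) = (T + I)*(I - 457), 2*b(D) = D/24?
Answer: 1231161/119505920 ≈ 0.010302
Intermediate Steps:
b(D) = D/48 (b(D) = (D/24)/2 = D/48)
S(T, I) = (-457 + I)*(I + T) (S(T, I) = (I + T)*(-457 + I) = (-457 + I)*(I + T))
(S(-27*(-9), b(15)) + U)/(18704 + 448116) = ((((1/48)*15)² - 457*15/48 - (-12339)*(-9) + ((1/48)*15)*(-27*(-9))) + 115927)/(18704 + 448116) = (((5/16)² - 457*5/16 - 457*243 + (5/16)*243) + 115927)/466820 = ((25/256 - 2285/16 - 111051 + 1215/16) + 115927)*(1/466820) = (-28446151/256 + 115927)*(1/466820) = (1231161/256)*(1/466820) = 1231161/119505920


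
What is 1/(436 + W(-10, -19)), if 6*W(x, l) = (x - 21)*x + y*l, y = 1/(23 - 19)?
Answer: 8/3895 ≈ 0.0020539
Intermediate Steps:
y = ¼ (y = 1/4 = ¼ ≈ 0.25000)
W(x, l) = l/24 + x*(-21 + x)/6 (W(x, l) = ((x - 21)*x + l/4)/6 = ((-21 + x)*x + l/4)/6 = (x*(-21 + x) + l/4)/6 = (l/4 + x*(-21 + x))/6 = l/24 + x*(-21 + x)/6)
1/(436 + W(-10, -19)) = 1/(436 + (-7/2*(-10) + (⅙)*(-10)² + (1/24)*(-19))) = 1/(436 + (35 + (⅙)*100 - 19/24)) = 1/(436 + (35 + 50/3 - 19/24)) = 1/(436 + 407/8) = 1/(3895/8) = 8/3895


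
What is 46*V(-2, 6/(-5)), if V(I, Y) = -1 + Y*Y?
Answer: 506/25 ≈ 20.240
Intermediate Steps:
V(I, Y) = -1 + Y²
46*V(-2, 6/(-5)) = 46*(-1 + (6/(-5))²) = 46*(-1 + (6*(-⅕))²) = 46*(-1 + (-6/5)²) = 46*(-1 + 36/25) = 46*(11/25) = 506/25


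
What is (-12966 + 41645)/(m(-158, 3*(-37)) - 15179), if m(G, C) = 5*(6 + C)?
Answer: -28679/15704 ≈ -1.8262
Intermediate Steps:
m(G, C) = 30 + 5*C
(-12966 + 41645)/(m(-158, 3*(-37)) - 15179) = (-12966 + 41645)/((30 + 5*(3*(-37))) - 15179) = 28679/((30 + 5*(-111)) - 15179) = 28679/((30 - 555) - 15179) = 28679/(-525 - 15179) = 28679/(-15704) = 28679*(-1/15704) = -28679/15704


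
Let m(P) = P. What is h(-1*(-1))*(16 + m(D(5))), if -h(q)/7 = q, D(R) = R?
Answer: -147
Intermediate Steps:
h(q) = -7*q
h(-1*(-1))*(16 + m(D(5))) = (-(-7)*(-1))*(16 + 5) = -7*1*21 = -7*21 = -147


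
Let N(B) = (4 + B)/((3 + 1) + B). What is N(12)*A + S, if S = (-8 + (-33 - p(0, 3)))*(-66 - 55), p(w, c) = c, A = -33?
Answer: 5291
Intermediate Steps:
S = 5324 (S = (-8 + (-33 - 1*3))*(-66 - 55) = (-8 + (-33 - 3))*(-121) = (-8 - 36)*(-121) = -44*(-121) = 5324)
N(B) = 1 (N(B) = (4 + B)/(4 + B) = 1)
N(12)*A + S = 1*(-33) + 5324 = -33 + 5324 = 5291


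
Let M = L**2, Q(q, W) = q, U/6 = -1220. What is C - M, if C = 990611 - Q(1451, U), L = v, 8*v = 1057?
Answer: 62188991/64 ≈ 9.7170e+5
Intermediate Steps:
U = -7320 (U = 6*(-1220) = -7320)
v = 1057/8 (v = (1/8)*1057 = 1057/8 ≈ 132.13)
L = 1057/8 ≈ 132.13
C = 989160 (C = 990611 - 1*1451 = 990611 - 1451 = 989160)
M = 1117249/64 (M = (1057/8)**2 = 1117249/64 ≈ 17457.)
C - M = 989160 - 1*1117249/64 = 989160 - 1117249/64 = 62188991/64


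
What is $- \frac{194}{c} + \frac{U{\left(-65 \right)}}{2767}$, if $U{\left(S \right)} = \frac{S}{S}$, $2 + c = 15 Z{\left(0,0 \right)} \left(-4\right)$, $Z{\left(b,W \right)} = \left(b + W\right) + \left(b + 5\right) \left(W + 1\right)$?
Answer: $\frac{268550}{417817} \approx 0.64275$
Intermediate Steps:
$Z{\left(b,W \right)} = W + b + \left(1 + W\right) \left(5 + b\right)$ ($Z{\left(b,W \right)} = \left(W + b\right) + \left(5 + b\right) \left(1 + W\right) = \left(W + b\right) + \left(1 + W\right) \left(5 + b\right) = W + b + \left(1 + W\right) \left(5 + b\right)$)
$c = -302$ ($c = -2 + 15 \left(5 + 2 \cdot 0 + 6 \cdot 0 + 0 \cdot 0\right) \left(-4\right) = -2 + 15 \left(5 + 0 + 0 + 0\right) \left(-4\right) = -2 + 15 \cdot 5 \left(-4\right) = -2 + 75 \left(-4\right) = -2 - 300 = -302$)
$U{\left(S \right)} = 1$
$- \frac{194}{c} + \frac{U{\left(-65 \right)}}{2767} = - \frac{194}{-302} + 1 \cdot \frac{1}{2767} = \left(-194\right) \left(- \frac{1}{302}\right) + 1 \cdot \frac{1}{2767} = \frac{97}{151} + \frac{1}{2767} = \frac{268550}{417817}$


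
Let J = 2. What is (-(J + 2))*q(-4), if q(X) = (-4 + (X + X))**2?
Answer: -576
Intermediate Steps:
q(X) = (-4 + 2*X)**2
(-(J + 2))*q(-4) = (-(2 + 2))*(4*(-2 - 4)**2) = (-1*4)*(4*(-6)**2) = -16*36 = -4*144 = -576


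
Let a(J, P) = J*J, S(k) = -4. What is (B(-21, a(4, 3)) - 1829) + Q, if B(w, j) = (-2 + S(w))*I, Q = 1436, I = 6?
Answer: -429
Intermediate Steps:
a(J, P) = J²
B(w, j) = -36 (B(w, j) = (-2 - 4)*6 = -6*6 = -36)
(B(-21, a(4, 3)) - 1829) + Q = (-36 - 1829) + 1436 = -1865 + 1436 = -429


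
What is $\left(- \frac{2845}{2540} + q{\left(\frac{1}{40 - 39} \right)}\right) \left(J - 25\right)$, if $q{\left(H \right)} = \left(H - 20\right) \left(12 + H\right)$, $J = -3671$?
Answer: $\frac{116465580}{127} \approx 9.1705 \cdot 10^{5}$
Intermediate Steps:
$q{\left(H \right)} = \left(-20 + H\right) \left(12 + H\right)$
$\left(- \frac{2845}{2540} + q{\left(\frac{1}{40 - 39} \right)}\right) \left(J - 25\right) = \left(- \frac{2845}{2540} - \left(240 - \frac{1}{\left(40 - 39\right)^{2}} + \frac{8}{40 - 39}\right)\right) \left(-3671 - 25\right) = \left(\left(-2845\right) \frac{1}{2540} - \left(240 - 1 + 8\right)\right) \left(-3696\right) = \left(- \frac{569}{508} - \left(248 - 1\right)\right) \left(-3696\right) = \left(- \frac{569}{508} - 247\right) \left(-3696\right) = \left(- \frac{126045}{508}\right) \left(-3696\right) = \frac{116465580}{127}$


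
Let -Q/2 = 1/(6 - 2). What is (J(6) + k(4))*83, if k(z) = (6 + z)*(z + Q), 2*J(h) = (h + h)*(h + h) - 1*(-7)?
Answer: 18343/2 ≈ 9171.5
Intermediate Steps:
Q = -½ (Q = -2/(6 - 2) = -2/4 = -2*¼ = -½ ≈ -0.50000)
J(h) = 7/2 + 2*h² (J(h) = ((h + h)*(h + h) - 1*(-7))/2 = ((2*h)*(2*h) + 7)/2 = (4*h² + 7)/2 = (7 + 4*h²)/2 = 7/2 + 2*h²)
k(z) = (6 + z)*(-½ + z) (k(z) = (6 + z)*(z - ½) = (6 + z)*(-½ + z))
(J(6) + k(4))*83 = ((7/2 + 2*6²) + (-3 + 4² + (11/2)*4))*83 = ((7/2 + 2*36) + (-3 + 16 + 22))*83 = ((7/2 + 72) + 35)*83 = (151/2 + 35)*83 = (221/2)*83 = 18343/2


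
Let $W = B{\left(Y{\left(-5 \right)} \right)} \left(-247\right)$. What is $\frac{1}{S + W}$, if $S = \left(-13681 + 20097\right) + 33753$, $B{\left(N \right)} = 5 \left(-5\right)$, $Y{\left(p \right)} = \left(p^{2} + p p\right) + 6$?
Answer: $\frac{1}{46344} \approx 2.1578 \cdot 10^{-5}$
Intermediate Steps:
$Y{\left(p \right)} = 6 + 2 p^{2}$ ($Y{\left(p \right)} = \left(p^{2} + p^{2}\right) + 6 = 2 p^{2} + 6 = 6 + 2 p^{2}$)
$B{\left(N \right)} = -25$
$S = 40169$ ($S = 6416 + 33753 = 40169$)
$W = 6175$ ($W = \left(-25\right) \left(-247\right) = 6175$)
$\frac{1}{S + W} = \frac{1}{40169 + 6175} = \frac{1}{46344}$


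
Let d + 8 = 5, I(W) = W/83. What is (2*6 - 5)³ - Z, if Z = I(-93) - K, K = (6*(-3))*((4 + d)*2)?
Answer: 25574/83 ≈ 308.12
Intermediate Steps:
I(W) = W/83 (I(W) = W*(1/83) = W/83)
d = -3 (d = -8 + 5 = -3)
K = -36 (K = (6*(-3))*((4 - 3)*2) = -18*2 = -36)
Z = 2895/83 (Z = (1/83)*(-93) - 1*(-36) = -93/83 + 36 = 2895/83 ≈ 34.880)
(2*6 - 5)³ - Z = (2*6 - 5)³ - 1*2895/83 = (12 - 5)³ - 2895/83 = 7³ - 2895/83 = 343 - 2895/83 = 25574/83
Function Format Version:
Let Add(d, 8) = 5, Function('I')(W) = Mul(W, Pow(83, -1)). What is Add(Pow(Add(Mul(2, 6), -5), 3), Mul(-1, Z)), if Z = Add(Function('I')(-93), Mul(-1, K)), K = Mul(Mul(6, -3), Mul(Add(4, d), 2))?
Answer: Rational(25574, 83) ≈ 308.12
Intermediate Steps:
Function('I')(W) = Mul(Rational(1, 83), W) (Function('I')(W) = Mul(W, Rational(1, 83)) = Mul(Rational(1, 83), W))
d = -3 (d = Add(-8, 5) = -3)
K = -36 (K = Mul(Mul(6, -3), Mul(Add(4, -3), 2)) = Mul(-18, Mul(1, 2)) = Mul(-18, 2) = -36)
Z = Rational(2895, 83) (Z = Add(Mul(Rational(1, 83), -93), Mul(-1, -36)) = Add(Rational(-93, 83), 36) = Rational(2895, 83) ≈ 34.880)
Add(Pow(Add(Mul(2, 6), -5), 3), Mul(-1, Z)) = Add(Pow(Add(Mul(2, 6), -5), 3), Mul(-1, Rational(2895, 83))) = Add(Pow(Add(12, -5), 3), Rational(-2895, 83)) = Add(Pow(7, 3), Rational(-2895, 83)) = Add(343, Rational(-2895, 83)) = Rational(25574, 83)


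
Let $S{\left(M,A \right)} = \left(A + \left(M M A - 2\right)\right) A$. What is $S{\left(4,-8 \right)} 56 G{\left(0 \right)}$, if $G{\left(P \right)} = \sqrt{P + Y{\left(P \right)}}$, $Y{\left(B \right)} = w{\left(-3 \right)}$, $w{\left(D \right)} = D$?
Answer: $61824 i \sqrt{3} \approx 1.0708 \cdot 10^{5} i$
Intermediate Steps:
$Y{\left(B \right)} = -3$
$S{\left(M,A \right)} = A \left(-2 + A + A M^{2}\right)$ ($S{\left(M,A \right)} = \left(A + \left(M^{2} A - 2\right)\right) A = \left(A + \left(A M^{2} - 2\right)\right) A = \left(A + \left(-2 + A M^{2}\right)\right) A = \left(-2 + A + A M^{2}\right) A = A \left(-2 + A + A M^{2}\right)$)
$G{\left(P \right)} = \sqrt{-3 + P}$ ($G{\left(P \right)} = \sqrt{P - 3} = \sqrt{-3 + P}$)
$S{\left(4,-8 \right)} 56 G{\left(0 \right)} = - 8 \left(-2 - 8 - 8 \cdot 4^{2}\right) 56 \sqrt{-3 + 0} = - 8 \left(-2 - 8 - 128\right) 56 \sqrt{-3} = - 8 \left(-2 - 8 - 128\right) 56 i \sqrt{3} = \left(-8\right) \left(-138\right) 56 i \sqrt{3} = 1104 \cdot 56 i \sqrt{3} = 61824 i \sqrt{3}$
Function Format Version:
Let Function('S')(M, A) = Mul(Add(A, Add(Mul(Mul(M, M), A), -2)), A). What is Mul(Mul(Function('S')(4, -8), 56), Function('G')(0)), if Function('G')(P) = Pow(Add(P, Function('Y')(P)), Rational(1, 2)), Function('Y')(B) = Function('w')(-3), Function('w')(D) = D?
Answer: Mul(61824, I, Pow(3, Rational(1, 2))) ≈ Mul(1.0708e+5, I)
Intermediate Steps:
Function('Y')(B) = -3
Function('S')(M, A) = Mul(A, Add(-2, A, Mul(A, Pow(M, 2)))) (Function('S')(M, A) = Mul(Add(A, Add(Mul(Pow(M, 2), A), -2)), A) = Mul(Add(A, Add(Mul(A, Pow(M, 2)), -2)), A) = Mul(Add(A, Add(-2, Mul(A, Pow(M, 2)))), A) = Mul(Add(-2, A, Mul(A, Pow(M, 2))), A) = Mul(A, Add(-2, A, Mul(A, Pow(M, 2)))))
Function('G')(P) = Pow(Add(-3, P), Rational(1, 2)) (Function('G')(P) = Pow(Add(P, -3), Rational(1, 2)) = Pow(Add(-3, P), Rational(1, 2)))
Mul(Mul(Function('S')(4, -8), 56), Function('G')(0)) = Mul(Mul(Mul(-8, Add(-2, -8, Mul(-8, Pow(4, 2)))), 56), Pow(Add(-3, 0), Rational(1, 2))) = Mul(Mul(Mul(-8, Add(-2, -8, Mul(-8, 16))), 56), Pow(-3, Rational(1, 2))) = Mul(Mul(Mul(-8, Add(-2, -8, -128)), 56), Mul(I, Pow(3, Rational(1, 2)))) = Mul(Mul(Mul(-8, -138), 56), Mul(I, Pow(3, Rational(1, 2)))) = Mul(Mul(1104, 56), Mul(I, Pow(3, Rational(1, 2)))) = Mul(61824, Mul(I, Pow(3, Rational(1, 2)))) = Mul(61824, I, Pow(3, Rational(1, 2)))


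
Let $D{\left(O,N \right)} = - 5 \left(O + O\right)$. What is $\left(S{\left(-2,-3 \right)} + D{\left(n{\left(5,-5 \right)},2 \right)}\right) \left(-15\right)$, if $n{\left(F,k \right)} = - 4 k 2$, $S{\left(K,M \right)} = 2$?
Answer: $5970$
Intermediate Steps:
$n{\left(F,k \right)} = - 8 k$
$D{\left(O,N \right)} = - 10 O$ ($D{\left(O,N \right)} = - 5 \cdot 2 O = - 10 O$)
$\left(S{\left(-2,-3 \right)} + D{\left(n{\left(5,-5 \right)},2 \right)}\right) \left(-15\right) = \left(2 - 10 \left(\left(-8\right) \left(-5\right)\right)\right) \left(-15\right) = \left(2 - 400\right) \left(-15\right) = \left(-398\right) \left(-15\right) = 5970$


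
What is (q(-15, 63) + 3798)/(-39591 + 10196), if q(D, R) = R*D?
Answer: -2853/29395 ≈ -0.097057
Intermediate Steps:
q(D, R) = D*R
(q(-15, 63) + 3798)/(-39591 + 10196) = (-15*63 + 3798)/(-39591 + 10196) = (-945 + 3798)/(-29395) = 2853*(-1/29395) = -2853/29395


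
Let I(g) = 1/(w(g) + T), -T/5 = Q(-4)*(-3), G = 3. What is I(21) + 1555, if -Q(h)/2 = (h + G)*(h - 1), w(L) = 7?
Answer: 222364/143 ≈ 1555.0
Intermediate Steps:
Q(h) = -2*(-1 + h)*(3 + h) (Q(h) = -2*(h + 3)*(h - 1) = -2*(3 + h)*(-1 + h) = -2*(-1 + h)*(3 + h))
T = -150 (T = -5*(6 - 4*(-4) - 2*(-4)²)*(-3) = -5*(6 + 16 - 2*16)*(-3) = -5*(6 + 16 - 32)*(-3) = -(-50)*(-3) = -5*30 = -150)
I(g) = -1/143 (I(g) = 1/(7 - 150) = 1/(-143) = -1/143)
I(21) + 1555 = -1/143 + 1555 = 222364/143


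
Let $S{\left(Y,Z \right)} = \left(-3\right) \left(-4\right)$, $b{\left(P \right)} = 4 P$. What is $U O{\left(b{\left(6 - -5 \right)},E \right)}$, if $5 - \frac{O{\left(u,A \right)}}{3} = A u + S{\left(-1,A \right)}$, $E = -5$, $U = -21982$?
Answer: $-14046498$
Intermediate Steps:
$S{\left(Y,Z \right)} = 12$
$O{\left(u,A \right)} = -21 - 3 A u$ ($O{\left(u,A \right)} = 15 - 3 \left(A u + 12\right) = 15 - 3 \left(12 + A u\right) = 15 - \left(36 + 3 A u\right) = -21 - 3 A u$)
$U O{\left(b{\left(6 - -5 \right)},E \right)} = - 21982 \left(-21 - - 15 \cdot 4 \left(6 - -5\right)\right) = - 21982 \left(-21 - - 15 \cdot 4 \left(6 + 5\right)\right) = - 21982 \left(-21 - - 15 \cdot 4 \cdot 11\right) = - 21982 \left(-21 - \left(-15\right) 44\right) = - 21982 \left(-21 + 660\right) = \left(-21982\right) 639 = -14046498$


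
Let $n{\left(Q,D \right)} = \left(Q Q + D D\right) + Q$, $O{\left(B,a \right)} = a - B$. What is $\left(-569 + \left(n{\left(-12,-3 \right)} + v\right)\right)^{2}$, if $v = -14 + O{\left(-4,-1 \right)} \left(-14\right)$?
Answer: $234256$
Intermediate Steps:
$n{\left(Q,D \right)} = Q + D^{2} + Q^{2}$ ($n{\left(Q,D \right)} = \left(Q^{2} + D^{2}\right) + Q = \left(D^{2} + Q^{2}\right) + Q = Q + D^{2} + Q^{2}$)
$v = -56$ ($v = -14 + \left(-1 - -4\right) \left(-14\right) = -14 + \left(-1 + 4\right) \left(-14\right) = -14 + 3 \left(-14\right) = -14 - 42 = -56$)
$\left(-569 + \left(n{\left(-12,-3 \right)} + v\right)\right)^{2} = \left(-569 + \left(\left(-12 + \left(-3\right)^{2} + \left(-12\right)^{2}\right) - 56\right)\right)^{2} = \left(-569 + \left(\left(-12 + 9 + 144\right) - 56\right)\right)^{2} = \left(-569 + \left(141 - 56\right)\right)^{2} = \left(-569 + 85\right)^{2} = \left(-484\right)^{2} = 234256$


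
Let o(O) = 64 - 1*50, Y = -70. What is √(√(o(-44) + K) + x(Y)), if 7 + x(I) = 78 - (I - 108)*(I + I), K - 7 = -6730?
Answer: √(-24849 + I*√6709) ≈ 0.2598 + 157.64*I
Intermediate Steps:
K = -6723 (K = 7 - 6730 = -6723)
o(O) = 14 (o(O) = 64 - 50 = 14)
x(I) = 71 - 2*I*(-108 + I) (x(I) = -7 + (78 - (I - 108)*(I + I)) = -7 + (78 - (-108 + I)*2*I) = -7 + (78 - 2*I*(-108 + I)) = 71 - 2*I*(-108 + I))
√(√(o(-44) + K) + x(Y)) = √(√(14 - 6723) + (71 - 2*(-70)² + 216*(-70))) = √(√(-6709) + (71 - 2*4900 - 15120)) = √(I*√6709 + (71 - 9800 - 15120)) = √(I*√6709 - 24849) = √(-24849 + I*√6709)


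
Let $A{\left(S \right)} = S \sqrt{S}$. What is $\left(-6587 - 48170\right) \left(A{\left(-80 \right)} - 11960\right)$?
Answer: $654893720 + 17522240 i \sqrt{5} \approx 6.5489 \cdot 10^{8} + 3.9181 \cdot 10^{7} i$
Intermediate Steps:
$A{\left(S \right)} = S^{\frac{3}{2}}$
$\left(-6587 - 48170\right) \left(A{\left(-80 \right)} - 11960\right) = \left(-6587 - 48170\right) \left(\left(-80\right)^{\frac{3}{2}} - 11960\right) = - 54757 \left(- 320 i \sqrt{5} - 11960\right) = - 54757 \left(-11960 - 320 i \sqrt{5}\right) = 654893720 + 17522240 i \sqrt{5}$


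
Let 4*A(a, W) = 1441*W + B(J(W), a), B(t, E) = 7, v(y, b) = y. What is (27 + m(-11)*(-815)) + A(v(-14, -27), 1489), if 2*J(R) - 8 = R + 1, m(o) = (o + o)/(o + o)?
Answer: 535626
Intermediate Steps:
m(o) = 1 (m(o) = (2*o)/((2*o)) = (2*o)*(1/(2*o)) = 1)
J(R) = 9/2 + R/2 (J(R) = 4 + (R + 1)/2 = 4 + (1 + R)/2 = 4 + (½ + R/2) = 9/2 + R/2)
A(a, W) = 7/4 + 1441*W/4 (A(a, W) = (1441*W + 7)/4 = (7 + 1441*W)/4 = 7/4 + 1441*W/4)
(27 + m(-11)*(-815)) + A(v(-14, -27), 1489) = (27 + 1*(-815)) + (7/4 + (1441/4)*1489) = (27 - 815) + (7/4 + 2145649/4) = -788 + 536414 = 535626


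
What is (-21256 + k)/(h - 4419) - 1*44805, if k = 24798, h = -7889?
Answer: -275731741/6154 ≈ -44805.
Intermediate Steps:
(-21256 + k)/(h - 4419) - 1*44805 = (-21256 + 24798)/(-7889 - 4419) - 1*44805 = 3542/(-12308) - 44805 = 3542*(-1/12308) - 44805 = -1771/6154 - 44805 = -275731741/6154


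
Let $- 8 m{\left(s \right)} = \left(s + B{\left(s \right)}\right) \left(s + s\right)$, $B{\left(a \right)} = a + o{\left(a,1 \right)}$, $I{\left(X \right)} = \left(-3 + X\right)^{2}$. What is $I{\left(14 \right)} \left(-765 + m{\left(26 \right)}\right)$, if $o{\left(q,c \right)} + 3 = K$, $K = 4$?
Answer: $- \frac{268499}{2} \approx -1.3425 \cdot 10^{5}$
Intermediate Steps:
$o{\left(q,c \right)} = 1$ ($o{\left(q,c \right)} = -3 + 4 = 1$)
$B{\left(a \right)} = 1 + a$ ($B{\left(a \right)} = a + 1 = 1 + a$)
$m{\left(s \right)} = - \frac{s \left(1 + 2 s\right)}{4}$ ($m{\left(s \right)} = - \frac{\left(s + \left(1 + s\right)\right) \left(s + s\right)}{8} = - \frac{\left(1 + 2 s\right) 2 s}{8} = - \frac{2 s \left(1 + 2 s\right)}{8} = - \frac{s \left(1 + 2 s\right)}{4}$)
$I{\left(14 \right)} \left(-765 + m{\left(26 \right)}\right) = \left(-3 + 14\right)^{2} \left(-765 - \frac{13 \left(1 + 2 \cdot 26\right)}{2}\right) = 11^{2} \left(-765 - \frac{13 \left(1 + 52\right)}{2}\right) = 121 \left(-765 - \frac{13}{2} \cdot 53\right) = 121 \left(-765 - \frac{689}{2}\right) = 121 \left(- \frac{2219}{2}\right) = - \frac{268499}{2}$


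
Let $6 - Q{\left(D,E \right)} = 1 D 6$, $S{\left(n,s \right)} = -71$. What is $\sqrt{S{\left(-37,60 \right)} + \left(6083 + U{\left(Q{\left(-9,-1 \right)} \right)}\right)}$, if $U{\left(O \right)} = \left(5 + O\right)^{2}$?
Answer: $\sqrt{10237} \approx 101.18$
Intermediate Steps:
$Q{\left(D,E \right)} = 6 - 6 D$ ($Q{\left(D,E \right)} = 6 - 1 D 6 = 6 - D 6 = 6 - 6 D$)
$\sqrt{S{\left(-37,60 \right)} + \left(6083 + U{\left(Q{\left(-9,-1 \right)} \right)}\right)} = \sqrt{-71 + \left(6083 + \left(5 + \left(6 - -54\right)\right)^{2}\right)} = \sqrt{-71 + \left(6083 + \left(5 + \left(6 + 54\right)\right)^{2}\right)} = \sqrt{-71 + \left(6083 + \left(5 + 60\right)^{2}\right)} = \sqrt{-71 + \left(6083 + 65^{2}\right)} = \sqrt{-71 + \left(6083 + 4225\right)} = \sqrt{-71 + 10308} = \sqrt{10237}$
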